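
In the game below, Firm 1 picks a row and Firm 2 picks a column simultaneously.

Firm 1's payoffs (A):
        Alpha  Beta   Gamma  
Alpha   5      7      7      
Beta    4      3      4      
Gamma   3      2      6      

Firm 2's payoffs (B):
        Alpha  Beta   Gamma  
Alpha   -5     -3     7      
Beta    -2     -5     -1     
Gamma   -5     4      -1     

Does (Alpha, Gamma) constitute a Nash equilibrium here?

Holding Firm 2 at Gamma: Firm 1 gets 7 from Alpha, versus 4 from Beta, 6 from Gamma. No profitable deviation for Firm 1.
Holding Firm 1 at Alpha: Firm 2 gets 7 from Gamma, versus -5 from Alpha, -3 from Beta. No profitable deviation for Firm 2 either.

Yes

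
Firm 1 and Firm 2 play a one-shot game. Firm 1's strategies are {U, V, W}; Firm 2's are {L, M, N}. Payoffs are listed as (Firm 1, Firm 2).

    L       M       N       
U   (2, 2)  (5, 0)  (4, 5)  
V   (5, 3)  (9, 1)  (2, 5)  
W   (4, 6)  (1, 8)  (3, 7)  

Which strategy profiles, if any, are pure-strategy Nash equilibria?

(U, N)

Check mutual best responses: a cell is a NE iff neither player can gain by unilaterally deviating.
Firm 1's best responses — vs L: V (payoff 5); vs M: V (payoff 9); vs N: U (payoff 4).
Firm 2's best responses — vs U: N (payoff 5); vs V: N (payoff 5); vs W: M (payoff 8).
The only mutual best response is (U, N); neither player gains by switching there.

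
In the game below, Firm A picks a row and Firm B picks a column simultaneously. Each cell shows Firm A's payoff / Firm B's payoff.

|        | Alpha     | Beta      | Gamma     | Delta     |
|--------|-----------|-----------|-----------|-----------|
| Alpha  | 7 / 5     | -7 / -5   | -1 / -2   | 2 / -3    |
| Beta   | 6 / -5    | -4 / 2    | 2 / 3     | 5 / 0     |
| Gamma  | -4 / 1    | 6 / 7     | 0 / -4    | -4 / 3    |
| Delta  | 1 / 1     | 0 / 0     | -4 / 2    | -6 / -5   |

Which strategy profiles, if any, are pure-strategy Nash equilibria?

Find each player's best response to every opponent strategy; NE are the intersections.
Firm A's best responses — vs Alpha: Alpha (payoff 7); vs Beta: Gamma (payoff 6); vs Gamma: Beta (payoff 2); vs Delta: Beta (payoff 5).
Firm B's best responses — vs Alpha: Alpha (payoff 5); vs Beta: Gamma (payoff 3); vs Gamma: Beta (payoff 7); vs Delta: Gamma (payoff 2).
Mutual best responses occur at (Alpha, Alpha), (Beta, Gamma), and (Gamma, Beta); at each, neither player gains by switching.

(Alpha, Alpha), (Beta, Gamma), and (Gamma, Beta)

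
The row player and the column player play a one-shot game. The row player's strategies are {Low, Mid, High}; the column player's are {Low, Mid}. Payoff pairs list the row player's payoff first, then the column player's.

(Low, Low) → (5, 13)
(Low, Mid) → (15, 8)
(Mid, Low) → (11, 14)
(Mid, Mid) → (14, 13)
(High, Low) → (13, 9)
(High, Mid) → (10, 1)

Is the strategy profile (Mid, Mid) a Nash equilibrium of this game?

Holding the column player at Mid: the row player gets 14 from Mid but could get 15 by switching to Low. The row player has a profitable deviation.

No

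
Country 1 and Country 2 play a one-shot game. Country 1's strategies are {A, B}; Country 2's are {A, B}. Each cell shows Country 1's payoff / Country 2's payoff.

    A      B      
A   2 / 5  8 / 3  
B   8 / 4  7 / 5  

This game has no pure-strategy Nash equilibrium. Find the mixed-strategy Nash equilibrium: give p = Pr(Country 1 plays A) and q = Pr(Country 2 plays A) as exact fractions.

Each player's mixing probability is pinned down by making the *other* player indifferent.
Country 2 indifferent between A and B: p·5 + (1−p)·4 = p·3 + (1−p)·5 ⟹ 4 + 1p = 5 + (-2)p ⟹ p = 1/3.
Country 1 indifferent between A and B: q·2 + (1−q)·8 = q·8 + (1−q)·7 ⟹ 8 + (-6)q = 7 + 1q ⟹ q = 1/7.

p = 1/3, q = 1/7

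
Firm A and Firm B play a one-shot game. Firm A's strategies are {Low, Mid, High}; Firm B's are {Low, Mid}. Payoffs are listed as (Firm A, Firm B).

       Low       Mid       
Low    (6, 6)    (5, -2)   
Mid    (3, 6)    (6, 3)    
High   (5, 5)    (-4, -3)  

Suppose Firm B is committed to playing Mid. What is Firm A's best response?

Mid

With Firm B fixed at Mid, Firm A's payoffs are: Low → 5, Mid → 6, High → -4.
The maximum is 6, achieved by Mid.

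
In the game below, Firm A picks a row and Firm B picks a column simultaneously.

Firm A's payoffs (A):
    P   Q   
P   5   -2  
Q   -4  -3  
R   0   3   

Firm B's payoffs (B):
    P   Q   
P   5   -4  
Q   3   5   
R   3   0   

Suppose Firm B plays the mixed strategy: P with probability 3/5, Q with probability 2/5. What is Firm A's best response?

Compute Firm A's expected payoff from each pure strategy against the given mix.
P: (3/5)·5 + (2/5)·(-2) = 11/5
Q: (3/5)·(-4) + (2/5)·(-3) = -18/5
R: (3/5)·0 + (2/5)·3 = 6/5
Highest expected payoff is 11/5, from P.

P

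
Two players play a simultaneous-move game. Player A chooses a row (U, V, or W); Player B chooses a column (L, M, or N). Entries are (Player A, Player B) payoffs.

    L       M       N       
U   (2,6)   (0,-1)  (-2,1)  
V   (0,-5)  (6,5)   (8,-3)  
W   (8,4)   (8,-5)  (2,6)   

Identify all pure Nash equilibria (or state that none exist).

Find each player's best response to every opponent strategy; NE are the intersections.
Player A's best responses — vs L: W (payoff 8); vs M: W (payoff 8); vs N: V (payoff 8).
Player B's best responses — vs U: L (payoff 6); vs V: M (payoff 5); vs W: N (payoff 6).
No cell has both players best-responding. For instance, Player A's best reply to L is W, but against W Player B prefers N over L.

None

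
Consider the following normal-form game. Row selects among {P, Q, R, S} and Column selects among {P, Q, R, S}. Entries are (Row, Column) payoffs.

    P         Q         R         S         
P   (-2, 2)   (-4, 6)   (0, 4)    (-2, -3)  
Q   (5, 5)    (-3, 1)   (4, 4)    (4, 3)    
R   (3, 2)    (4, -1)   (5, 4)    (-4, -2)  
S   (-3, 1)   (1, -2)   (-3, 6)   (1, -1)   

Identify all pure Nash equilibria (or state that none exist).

(Q, P) and (R, R)

Find each player's best response to every opponent strategy; NE are the intersections.
Row's best responses — vs P: Q (payoff 5); vs Q: R (payoff 4); vs R: R (payoff 5); vs S: Q (payoff 4).
Column's best responses — vs P: Q (payoff 6); vs Q: P (payoff 5); vs R: R (payoff 4); vs S: R (payoff 6).
Mutual best responses occur at (Q, P) and (R, R); at each, neither player gains by switching.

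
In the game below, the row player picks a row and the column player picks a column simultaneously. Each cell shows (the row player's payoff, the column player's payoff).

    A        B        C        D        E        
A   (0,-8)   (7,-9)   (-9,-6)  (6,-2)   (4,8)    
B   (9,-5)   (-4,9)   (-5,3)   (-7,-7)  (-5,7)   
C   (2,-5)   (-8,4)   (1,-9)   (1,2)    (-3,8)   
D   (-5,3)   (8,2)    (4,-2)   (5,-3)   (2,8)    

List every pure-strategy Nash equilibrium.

(A, E)

A profile is a Nash equilibrium when each player is best-responding to the other.
The row player's best responses — vs A: B (payoff 9); vs B: D (payoff 8); vs C: D (payoff 4); vs D: A (payoff 6); vs E: A (payoff 4).
The column player's best responses — vs A: E (payoff 8); vs B: B (payoff 9); vs C: E (payoff 8); vs D: E (payoff 8).
The only mutual best response is (A, E); neither player gains by switching there.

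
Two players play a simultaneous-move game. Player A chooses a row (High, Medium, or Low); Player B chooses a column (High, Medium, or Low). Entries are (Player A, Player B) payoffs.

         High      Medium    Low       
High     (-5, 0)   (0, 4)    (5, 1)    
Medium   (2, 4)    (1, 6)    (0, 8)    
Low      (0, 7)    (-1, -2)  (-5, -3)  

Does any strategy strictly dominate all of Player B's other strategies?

A strategy is strictly dominant if it gives Player B a strictly higher payoff than every other strategy, against every choice by the opponent.
High is not dominant: against High, Medium gives 4 > 0.
Medium is not dominant: against Medium, Low gives 8 > 6.
Low is not dominant: against High, Medium gives 4 > 1.
No single strategy is best against every opponent action.

No strictly dominant strategy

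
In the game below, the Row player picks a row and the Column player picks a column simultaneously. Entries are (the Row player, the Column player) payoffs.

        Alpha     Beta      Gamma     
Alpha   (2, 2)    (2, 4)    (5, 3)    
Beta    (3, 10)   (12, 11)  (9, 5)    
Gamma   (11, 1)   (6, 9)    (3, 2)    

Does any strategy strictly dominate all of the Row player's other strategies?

A strategy is strictly dominant if it gives the Row player a strictly higher payoff than every other strategy, against every choice by the opponent.
Alpha is not dominant: against Alpha, Beta gives 3 > 2.
Beta is not dominant: against Alpha, Gamma gives 11 > 3.
Gamma is not dominant: against Beta, Beta gives 12 > 6.
No single strategy is best against every opponent action.

No strictly dominant strategy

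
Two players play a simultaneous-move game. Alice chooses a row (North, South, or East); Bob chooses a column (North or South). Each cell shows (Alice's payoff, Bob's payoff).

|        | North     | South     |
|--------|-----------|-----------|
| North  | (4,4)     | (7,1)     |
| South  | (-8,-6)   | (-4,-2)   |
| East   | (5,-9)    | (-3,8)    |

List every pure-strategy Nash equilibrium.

There is no pure-strategy Nash equilibrium

A profile is a Nash equilibrium when each player is best-responding to the other.
Alice's best responses — vs North: East (payoff 5); vs South: North (payoff 7).
Bob's best responses — vs North: North (payoff 4); vs South: South (payoff -2); vs East: South (payoff 8).
No cell has both players best-responding. For instance, Alice's best reply to South is North, but against North Bob prefers North over South.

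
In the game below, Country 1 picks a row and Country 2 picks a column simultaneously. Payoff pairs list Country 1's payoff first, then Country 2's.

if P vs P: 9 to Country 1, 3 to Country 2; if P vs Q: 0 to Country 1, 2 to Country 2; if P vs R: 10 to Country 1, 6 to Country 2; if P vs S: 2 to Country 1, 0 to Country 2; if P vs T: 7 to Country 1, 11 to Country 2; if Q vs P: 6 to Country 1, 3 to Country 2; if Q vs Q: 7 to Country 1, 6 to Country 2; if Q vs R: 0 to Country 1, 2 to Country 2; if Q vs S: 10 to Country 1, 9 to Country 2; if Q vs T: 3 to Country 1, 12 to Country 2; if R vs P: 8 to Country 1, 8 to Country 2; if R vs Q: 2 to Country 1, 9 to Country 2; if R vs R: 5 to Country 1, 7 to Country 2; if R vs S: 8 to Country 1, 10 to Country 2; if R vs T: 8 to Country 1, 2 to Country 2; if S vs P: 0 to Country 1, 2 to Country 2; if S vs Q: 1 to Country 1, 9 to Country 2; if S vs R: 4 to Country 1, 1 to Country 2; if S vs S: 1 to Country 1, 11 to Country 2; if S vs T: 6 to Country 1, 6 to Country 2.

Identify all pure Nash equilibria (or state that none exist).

None

Find each player's best response to every opponent strategy; NE are the intersections.
Country 1's best responses — vs P: P (payoff 9); vs Q: Q (payoff 7); vs R: P (payoff 10); vs S: Q (payoff 10); vs T: R (payoff 8).
Country 2's best responses — vs P: T (payoff 11); vs Q: T (payoff 12); vs R: S (payoff 10); vs S: S (payoff 11).
No cell has both players best-responding. For instance, Country 1's best reply to S is Q, but against Q Country 2 prefers T over S.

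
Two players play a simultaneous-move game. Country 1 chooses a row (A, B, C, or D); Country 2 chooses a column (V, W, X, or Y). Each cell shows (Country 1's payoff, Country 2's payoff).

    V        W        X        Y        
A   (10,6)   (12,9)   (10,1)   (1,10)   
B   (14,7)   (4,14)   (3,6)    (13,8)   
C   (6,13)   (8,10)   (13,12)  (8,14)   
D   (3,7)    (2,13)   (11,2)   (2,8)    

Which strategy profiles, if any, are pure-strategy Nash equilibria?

There is no pure-strategy Nash equilibrium

A profile is a Nash equilibrium when each player is best-responding to the other.
Country 1's best responses — vs V: B (payoff 14); vs W: A (payoff 12); vs X: C (payoff 13); vs Y: B (payoff 13).
Country 2's best responses — vs A: Y (payoff 10); vs B: W (payoff 14); vs C: Y (payoff 14); vs D: W (payoff 13).
No cell has both players best-responding. For instance, Country 1's best reply to Y is B, but against B Country 2 prefers W over Y.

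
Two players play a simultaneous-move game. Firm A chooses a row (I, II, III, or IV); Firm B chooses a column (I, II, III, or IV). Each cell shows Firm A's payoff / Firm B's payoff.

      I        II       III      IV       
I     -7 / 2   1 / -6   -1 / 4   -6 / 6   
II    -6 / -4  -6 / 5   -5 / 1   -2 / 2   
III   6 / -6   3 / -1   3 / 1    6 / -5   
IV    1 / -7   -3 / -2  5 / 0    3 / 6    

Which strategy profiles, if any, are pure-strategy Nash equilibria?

No pure-strategy Nash equilibrium

Find each player's best response to every opponent strategy; NE are the intersections.
Firm A's best responses — vs I: III (payoff 6); vs II: III (payoff 3); vs III: IV (payoff 5); vs IV: III (payoff 6).
Firm B's best responses — vs I: IV (payoff 6); vs II: II (payoff 5); vs III: III (payoff 1); vs IV: IV (payoff 6).
No cell has both players best-responding. For instance, Firm A's best reply to IV is III, but against III Firm B prefers III over IV.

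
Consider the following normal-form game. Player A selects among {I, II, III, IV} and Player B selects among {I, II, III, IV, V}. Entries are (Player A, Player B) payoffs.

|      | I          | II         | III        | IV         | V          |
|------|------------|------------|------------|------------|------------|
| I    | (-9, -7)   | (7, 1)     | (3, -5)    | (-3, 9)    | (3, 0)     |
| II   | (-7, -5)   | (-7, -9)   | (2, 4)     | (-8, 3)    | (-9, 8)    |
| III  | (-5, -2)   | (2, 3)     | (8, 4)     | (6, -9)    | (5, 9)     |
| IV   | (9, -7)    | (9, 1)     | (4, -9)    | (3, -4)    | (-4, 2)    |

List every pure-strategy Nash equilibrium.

A profile is a Nash equilibrium when each player is best-responding to the other.
Player A's best responses — vs I: IV (payoff 9); vs II: IV (payoff 9); vs III: III (payoff 8); vs IV: III (payoff 6); vs V: III (payoff 5).
Player B's best responses — vs I: IV (payoff 9); vs II: V (payoff 8); vs III: V (payoff 9); vs IV: V (payoff 2).
The only mutual best response is (III, V); neither player gains by switching there.

(III, V)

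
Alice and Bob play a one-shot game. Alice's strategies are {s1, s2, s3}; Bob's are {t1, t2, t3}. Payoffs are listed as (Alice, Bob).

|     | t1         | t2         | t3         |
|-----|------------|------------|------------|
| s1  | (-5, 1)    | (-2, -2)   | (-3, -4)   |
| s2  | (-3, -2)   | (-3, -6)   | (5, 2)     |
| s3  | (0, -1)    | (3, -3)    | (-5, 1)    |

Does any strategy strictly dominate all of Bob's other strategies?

A strategy is strictly dominant if it gives Bob a strictly higher payoff than every other strategy, against every choice by the opponent.
t1 is not dominant: against s2, t3 gives 2 > -2.
t2 is not dominant: against s1, t1 gives 1 > -2.
t3 is not dominant: against s1, t1 gives 1 > -4.
No single strategy is best against every opponent action.

No strictly dominant strategy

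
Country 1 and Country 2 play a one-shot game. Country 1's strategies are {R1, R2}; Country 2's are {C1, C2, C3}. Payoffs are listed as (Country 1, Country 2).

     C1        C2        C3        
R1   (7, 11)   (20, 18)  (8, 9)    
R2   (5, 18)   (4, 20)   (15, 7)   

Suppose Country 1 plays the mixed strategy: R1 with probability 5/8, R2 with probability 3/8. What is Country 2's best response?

C2

Compute Country 2's expected payoff from each pure strategy against the given mix.
C1: (5/8)·11 + (3/8)·18 = 109/8
C2: (5/8)·18 + (3/8)·20 = 75/4
C3: (5/8)·9 + (3/8)·7 = 33/4
Highest expected payoff is 75/4, from C2.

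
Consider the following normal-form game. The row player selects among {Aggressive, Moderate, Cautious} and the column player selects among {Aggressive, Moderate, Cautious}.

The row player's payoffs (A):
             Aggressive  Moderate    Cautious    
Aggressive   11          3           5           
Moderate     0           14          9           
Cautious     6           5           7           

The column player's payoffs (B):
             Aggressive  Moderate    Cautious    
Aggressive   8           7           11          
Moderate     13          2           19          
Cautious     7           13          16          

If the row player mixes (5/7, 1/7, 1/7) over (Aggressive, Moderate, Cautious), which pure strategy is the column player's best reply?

Cautious

Compute the column player's expected payoff from each pure strategy against the given mix.
Aggressive: (5/7)·8 + (1/7)·13 + (1/7)·7 = 60/7
Moderate: (5/7)·7 + (1/7)·2 + (1/7)·13 = 50/7
Cautious: (5/7)·11 + (1/7)·19 + (1/7)·16 = 90/7
Highest expected payoff is 90/7, from Cautious.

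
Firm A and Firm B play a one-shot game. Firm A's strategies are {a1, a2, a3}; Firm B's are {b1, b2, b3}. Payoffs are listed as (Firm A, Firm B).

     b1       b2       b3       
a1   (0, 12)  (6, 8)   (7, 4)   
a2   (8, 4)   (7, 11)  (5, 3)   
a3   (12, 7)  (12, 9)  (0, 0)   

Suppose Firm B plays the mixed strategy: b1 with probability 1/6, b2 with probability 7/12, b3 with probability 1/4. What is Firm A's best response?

Compute Firm A's expected payoff from each pure strategy against the given mix.
a1: (1/6)·0 + (7/12)·6 + (1/4)·7 = 21/4
a2: (1/6)·8 + (7/12)·7 + (1/4)·5 = 20/3
a3: (1/6)·12 + (7/12)·12 + (1/4)·0 = 9
Highest expected payoff is 9, from a3.

a3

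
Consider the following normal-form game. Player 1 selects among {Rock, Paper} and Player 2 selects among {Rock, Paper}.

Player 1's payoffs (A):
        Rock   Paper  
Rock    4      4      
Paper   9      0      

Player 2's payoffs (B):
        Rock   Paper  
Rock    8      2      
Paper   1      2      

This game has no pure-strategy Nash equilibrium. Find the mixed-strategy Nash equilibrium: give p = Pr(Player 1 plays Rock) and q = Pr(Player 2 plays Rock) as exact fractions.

In a mixed NE each player is indifferent between their pure strategies, so the opponent's mix sets the indifference.
Player 2 indifferent between Rock and Paper: p·8 + (1−p)·1 = p·2 + (1−p)·2 ⟹ 1 + 7p = 2 + 0p ⟹ p = 1/7.
Player 1 indifferent between Rock and Paper: q·4 + (1−q)·4 = q·9 + (1−q)·0 ⟹ 4 + 0q = 0 + 9q ⟹ q = 4/9.

p = 1/7, q = 4/9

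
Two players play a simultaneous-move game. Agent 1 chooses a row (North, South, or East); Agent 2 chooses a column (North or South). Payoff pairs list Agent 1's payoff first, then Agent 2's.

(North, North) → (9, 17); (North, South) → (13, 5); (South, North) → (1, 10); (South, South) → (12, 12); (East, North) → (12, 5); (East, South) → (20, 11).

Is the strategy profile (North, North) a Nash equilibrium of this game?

Holding Agent 2 at North: Agent 1 gets 9 from North but could get 12 by switching to East. Agent 1 has a profitable deviation.

No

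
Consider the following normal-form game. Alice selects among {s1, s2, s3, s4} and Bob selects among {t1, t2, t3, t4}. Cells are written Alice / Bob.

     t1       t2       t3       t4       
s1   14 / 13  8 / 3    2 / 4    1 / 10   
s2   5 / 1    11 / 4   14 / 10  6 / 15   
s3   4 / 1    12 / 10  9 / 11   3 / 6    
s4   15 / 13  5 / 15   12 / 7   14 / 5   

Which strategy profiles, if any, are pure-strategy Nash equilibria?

There is no pure-strategy Nash equilibrium

Check mutual best responses: a cell is a NE iff neither player can gain by unilaterally deviating.
Alice's best responses — vs t1: s4 (payoff 15); vs t2: s3 (payoff 12); vs t3: s2 (payoff 14); vs t4: s4 (payoff 14).
Bob's best responses — vs s1: t1 (payoff 13); vs s2: t4 (payoff 15); vs s3: t3 (payoff 11); vs s4: t2 (payoff 15).
No cell has both players best-responding. For instance, Alice's best reply to t4 is s4, but against s4 Bob prefers t2 over t4.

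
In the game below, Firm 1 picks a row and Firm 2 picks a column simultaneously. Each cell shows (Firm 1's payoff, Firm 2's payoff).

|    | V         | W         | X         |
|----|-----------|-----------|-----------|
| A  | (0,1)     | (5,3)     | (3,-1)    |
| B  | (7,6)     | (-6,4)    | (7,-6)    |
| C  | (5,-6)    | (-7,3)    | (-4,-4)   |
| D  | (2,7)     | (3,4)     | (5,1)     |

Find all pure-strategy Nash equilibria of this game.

Check mutual best responses: a cell is a NE iff neither player can gain by unilaterally deviating.
Firm 1's best responses — vs V: B (payoff 7); vs W: A (payoff 5); vs X: B (payoff 7).
Firm 2's best responses — vs A: W (payoff 3); vs B: V (payoff 6); vs C: W (payoff 3); vs D: V (payoff 7).
Mutual best responses occur at (A, W) and (B, V); at each, neither player gains by switching.

(A, W) and (B, V)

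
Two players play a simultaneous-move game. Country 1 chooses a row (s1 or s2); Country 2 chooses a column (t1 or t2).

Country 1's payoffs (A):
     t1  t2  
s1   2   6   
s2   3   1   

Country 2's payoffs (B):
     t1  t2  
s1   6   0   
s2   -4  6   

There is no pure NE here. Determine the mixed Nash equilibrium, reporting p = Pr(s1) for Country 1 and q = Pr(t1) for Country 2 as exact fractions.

Each player's mixing probability is pinned down by making the *other* player indifferent.
Country 2 indifferent between t1 and t2: p·6 + (1−p)·(-4) = p·0 + (1−p)·6 ⟹ (-4) + 10p = 6 + (-6)p ⟹ p = 5/8.
Country 1 indifferent between s1 and s2: q·2 + (1−q)·6 = q·3 + (1−q)·1 ⟹ 6 + (-4)q = 1 + 2q ⟹ q = 5/6.

p = 5/8, q = 5/6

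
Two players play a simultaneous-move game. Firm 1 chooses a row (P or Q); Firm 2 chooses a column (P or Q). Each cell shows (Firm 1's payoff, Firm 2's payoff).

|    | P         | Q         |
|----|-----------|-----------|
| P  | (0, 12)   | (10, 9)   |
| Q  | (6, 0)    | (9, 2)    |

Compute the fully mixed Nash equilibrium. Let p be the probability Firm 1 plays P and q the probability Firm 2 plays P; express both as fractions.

In a mixed NE each player is indifferent between their pure strategies, so the opponent's mix sets the indifference.
Firm 2 indifferent between P and Q: p·12 + (1−p)·0 = p·9 + (1−p)·2 ⟹ 0 + 12p = 2 + 7p ⟹ p = 2/5.
Firm 1 indifferent between P and Q: q·0 + (1−q)·10 = q·6 + (1−q)·9 ⟹ 10 + (-10)q = 9 + (-3)q ⟹ q = 1/7.

p = 2/5, q = 1/7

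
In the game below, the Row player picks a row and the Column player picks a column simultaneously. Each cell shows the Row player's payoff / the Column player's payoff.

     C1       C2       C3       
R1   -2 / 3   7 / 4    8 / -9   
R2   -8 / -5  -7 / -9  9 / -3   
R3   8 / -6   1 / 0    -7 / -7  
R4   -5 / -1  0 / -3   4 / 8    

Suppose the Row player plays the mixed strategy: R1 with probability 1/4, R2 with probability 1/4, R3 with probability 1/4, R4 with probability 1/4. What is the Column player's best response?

C2

The Column player's best reply maximizes expected payoff against the mix.
C1: (1/4)·3 + (1/4)·(-5) + (1/4)·(-6) + (1/4)·(-1) = -9/4
C2: (1/4)·4 + (1/4)·(-9) + (1/4)·0 + (1/4)·(-3) = -2
C3: (1/4)·(-9) + (1/4)·(-3) + (1/4)·(-7) + (1/4)·8 = -11/4
Highest expected payoff is -2, from C2.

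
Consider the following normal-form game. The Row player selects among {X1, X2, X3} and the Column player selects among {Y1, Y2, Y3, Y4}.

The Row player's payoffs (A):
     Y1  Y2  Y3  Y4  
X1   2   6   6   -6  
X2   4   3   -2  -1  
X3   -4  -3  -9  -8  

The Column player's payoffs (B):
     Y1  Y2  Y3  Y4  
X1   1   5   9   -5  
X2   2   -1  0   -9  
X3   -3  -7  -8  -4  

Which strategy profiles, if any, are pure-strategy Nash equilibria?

(X1, Y3) and (X2, Y1)

Check mutual best responses: a cell is a NE iff neither player can gain by unilaterally deviating.
The Row player's best responses — vs Y1: X2 (payoff 4); vs Y2: X1 (payoff 6); vs Y3: X1 (payoff 6); vs Y4: X2 (payoff -1).
The Column player's best responses — vs X1: Y3 (payoff 9); vs X2: Y1 (payoff 2); vs X3: Y1 (payoff -3).
Mutual best responses occur at (X1, Y3) and (X2, Y1); at each, neither player gains by switching.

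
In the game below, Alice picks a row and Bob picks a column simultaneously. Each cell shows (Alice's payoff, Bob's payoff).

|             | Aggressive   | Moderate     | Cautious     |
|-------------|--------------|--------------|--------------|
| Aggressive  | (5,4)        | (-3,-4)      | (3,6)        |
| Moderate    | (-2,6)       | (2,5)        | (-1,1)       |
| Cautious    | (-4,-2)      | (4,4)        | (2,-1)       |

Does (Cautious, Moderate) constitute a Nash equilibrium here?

Holding Bob at Moderate: Alice gets 4 from Cautious, versus -3 from Aggressive, 2 from Moderate. No profitable deviation for Alice.
Holding Alice at Cautious: Bob gets 4 from Moderate, versus -2 from Aggressive, -1 from Cautious. No profitable deviation for Bob either.

Yes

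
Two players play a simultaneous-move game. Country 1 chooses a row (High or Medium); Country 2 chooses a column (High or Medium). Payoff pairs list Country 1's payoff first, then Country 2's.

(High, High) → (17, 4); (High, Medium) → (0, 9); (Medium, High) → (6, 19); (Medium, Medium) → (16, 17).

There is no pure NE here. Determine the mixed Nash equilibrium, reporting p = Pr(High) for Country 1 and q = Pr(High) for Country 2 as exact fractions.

In a mixed NE each player is indifferent between their pure strategies, so the opponent's mix sets the indifference.
Country 2 indifferent between High and Medium: p·4 + (1−p)·19 = p·9 + (1−p)·17 ⟹ 19 + (-15)p = 17 + (-8)p ⟹ p = 2/7.
Country 1 indifferent between High and Medium: q·17 + (1−q)·0 = q·6 + (1−q)·16 ⟹ 0 + 17q = 16 + (-10)q ⟹ q = 16/27.

p = 2/7, q = 16/27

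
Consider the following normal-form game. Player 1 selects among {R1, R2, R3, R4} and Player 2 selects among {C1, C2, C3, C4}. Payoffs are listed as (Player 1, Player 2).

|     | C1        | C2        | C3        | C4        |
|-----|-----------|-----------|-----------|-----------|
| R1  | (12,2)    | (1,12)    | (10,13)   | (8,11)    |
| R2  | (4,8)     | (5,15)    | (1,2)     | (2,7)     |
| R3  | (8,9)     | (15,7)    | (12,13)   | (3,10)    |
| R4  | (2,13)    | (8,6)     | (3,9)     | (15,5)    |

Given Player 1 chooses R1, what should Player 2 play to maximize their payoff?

With Player 1 fixed at R1, Player 2's payoffs are: C1 → 2, C2 → 12, C3 → 13, C4 → 11.
The maximum is 13, achieved by C3.

C3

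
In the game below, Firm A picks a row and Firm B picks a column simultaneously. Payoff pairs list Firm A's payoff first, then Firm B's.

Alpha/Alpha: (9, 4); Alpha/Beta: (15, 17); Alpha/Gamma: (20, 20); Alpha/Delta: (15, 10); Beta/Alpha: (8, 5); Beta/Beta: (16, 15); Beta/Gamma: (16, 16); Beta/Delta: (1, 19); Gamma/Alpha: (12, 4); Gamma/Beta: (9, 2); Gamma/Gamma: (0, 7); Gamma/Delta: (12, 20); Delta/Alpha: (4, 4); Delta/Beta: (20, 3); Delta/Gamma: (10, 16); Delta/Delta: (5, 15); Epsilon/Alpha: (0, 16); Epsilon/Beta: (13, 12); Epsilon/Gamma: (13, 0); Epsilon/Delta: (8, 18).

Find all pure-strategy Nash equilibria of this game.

(Alpha, Gamma)

Find each player's best response to every opponent strategy; NE are the intersections.
Firm A's best responses — vs Alpha: Gamma (payoff 12); vs Beta: Delta (payoff 20); vs Gamma: Alpha (payoff 20); vs Delta: Alpha (payoff 15).
Firm B's best responses — vs Alpha: Gamma (payoff 20); vs Beta: Delta (payoff 19); vs Gamma: Delta (payoff 20); vs Delta: Gamma (payoff 16); vs Epsilon: Delta (payoff 18).
The only mutual best response is (Alpha, Gamma); neither player gains by switching there.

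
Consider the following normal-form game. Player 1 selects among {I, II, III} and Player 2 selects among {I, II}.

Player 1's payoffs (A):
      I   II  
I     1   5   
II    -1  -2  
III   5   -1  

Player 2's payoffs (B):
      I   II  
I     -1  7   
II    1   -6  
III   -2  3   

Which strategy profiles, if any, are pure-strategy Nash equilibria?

Check mutual best responses: a cell is a NE iff neither player can gain by unilaterally deviating.
Player 1's best responses — vs I: III (payoff 5); vs II: I (payoff 5).
Player 2's best responses — vs I: II (payoff 7); vs II: I (payoff 1); vs III: II (payoff 3).
The only mutual best response is (I, II); neither player gains by switching there.

(I, II)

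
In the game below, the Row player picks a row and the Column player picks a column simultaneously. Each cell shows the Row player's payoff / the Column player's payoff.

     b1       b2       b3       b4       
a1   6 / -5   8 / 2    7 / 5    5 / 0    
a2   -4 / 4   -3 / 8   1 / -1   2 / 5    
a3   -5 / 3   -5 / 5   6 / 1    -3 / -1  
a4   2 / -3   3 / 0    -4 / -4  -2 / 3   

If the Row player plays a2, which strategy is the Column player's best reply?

b2

With the Row player fixed at a2, the Column player's payoffs are: b1 → 4, b2 → 8, b3 → -1, b4 → 5.
The maximum is 8, achieved by b2.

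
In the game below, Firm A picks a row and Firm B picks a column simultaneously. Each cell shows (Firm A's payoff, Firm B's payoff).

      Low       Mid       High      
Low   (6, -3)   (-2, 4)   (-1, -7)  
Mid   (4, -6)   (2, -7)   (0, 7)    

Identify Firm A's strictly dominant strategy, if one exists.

None

Check whether one of Firm A's strategies beats all alternatives regardless of what the opponent does.
Low is not dominant: against Mid, Mid gives 2 > -2.
Mid is not dominant: against Low, Low gives 6 > 4.
No single strategy is best against every opponent action.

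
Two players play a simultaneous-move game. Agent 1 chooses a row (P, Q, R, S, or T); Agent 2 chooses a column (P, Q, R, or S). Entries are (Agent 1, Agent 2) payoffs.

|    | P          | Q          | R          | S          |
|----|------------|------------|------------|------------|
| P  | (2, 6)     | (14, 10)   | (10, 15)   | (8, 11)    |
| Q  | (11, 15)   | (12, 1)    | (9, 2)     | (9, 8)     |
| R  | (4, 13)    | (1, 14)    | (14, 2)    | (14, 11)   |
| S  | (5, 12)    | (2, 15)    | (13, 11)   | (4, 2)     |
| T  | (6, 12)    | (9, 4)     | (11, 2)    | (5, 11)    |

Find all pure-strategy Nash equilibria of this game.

A profile is a Nash equilibrium when each player is best-responding to the other.
Agent 1's best responses — vs P: Q (payoff 11); vs Q: P (payoff 14); vs R: R (payoff 14); vs S: R (payoff 14).
Agent 2's best responses — vs P: R (payoff 15); vs Q: P (payoff 15); vs R: Q (payoff 14); vs S: Q (payoff 15); vs T: P (payoff 12).
The only mutual best response is (Q, P); neither player gains by switching there.

(Q, P)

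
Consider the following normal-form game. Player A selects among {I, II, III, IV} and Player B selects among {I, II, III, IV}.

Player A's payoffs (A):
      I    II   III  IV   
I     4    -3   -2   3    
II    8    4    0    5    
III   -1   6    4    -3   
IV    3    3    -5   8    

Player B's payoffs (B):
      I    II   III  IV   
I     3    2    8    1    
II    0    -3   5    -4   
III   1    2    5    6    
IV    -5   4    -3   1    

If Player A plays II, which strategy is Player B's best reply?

III

With Player A fixed at II, Player B's payoffs are: I → 0, II → -3, III → 5, IV → -4.
The maximum is 5, achieved by III.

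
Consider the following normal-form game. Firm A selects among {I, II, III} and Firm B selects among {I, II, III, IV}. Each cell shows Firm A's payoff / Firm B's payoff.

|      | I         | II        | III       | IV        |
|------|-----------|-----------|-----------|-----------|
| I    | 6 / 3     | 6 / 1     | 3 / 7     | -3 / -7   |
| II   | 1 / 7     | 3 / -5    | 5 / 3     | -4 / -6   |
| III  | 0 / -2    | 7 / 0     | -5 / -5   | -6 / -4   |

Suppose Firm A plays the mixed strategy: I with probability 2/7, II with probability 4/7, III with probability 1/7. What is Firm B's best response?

Compute Firm B's expected payoff from each pure strategy against the given mix.
I: (2/7)·3 + (4/7)·7 + (1/7)·(-2) = 32/7
II: (2/7)·1 + (4/7)·(-5) + (1/7)·0 = -18/7
III: (2/7)·7 + (4/7)·3 + (1/7)·(-5) = 3
IV: (2/7)·(-7) + (4/7)·(-6) + (1/7)·(-4) = -6
Highest expected payoff is 32/7, from I.

I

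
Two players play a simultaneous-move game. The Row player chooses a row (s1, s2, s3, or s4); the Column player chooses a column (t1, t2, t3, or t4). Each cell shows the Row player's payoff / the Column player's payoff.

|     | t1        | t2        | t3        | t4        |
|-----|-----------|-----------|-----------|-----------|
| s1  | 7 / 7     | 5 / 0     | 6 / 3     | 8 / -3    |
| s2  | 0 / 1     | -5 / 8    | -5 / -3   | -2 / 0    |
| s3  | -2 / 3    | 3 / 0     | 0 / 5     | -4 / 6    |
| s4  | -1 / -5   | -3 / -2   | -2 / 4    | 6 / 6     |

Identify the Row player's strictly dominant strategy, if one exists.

A strategy is strictly dominant if it gives the Row player a strictly higher payoff than every other strategy, against every choice by the opponent.
s1 strictly dominates: vs t1: 7 > each of {0, -2, -1}; vs t2: 5 > each of {-5, 3, -3}; vs t3: 6 > each of {-5, 0, -2}; vs t4: 8 > each of {-2, -4, 6}.

s1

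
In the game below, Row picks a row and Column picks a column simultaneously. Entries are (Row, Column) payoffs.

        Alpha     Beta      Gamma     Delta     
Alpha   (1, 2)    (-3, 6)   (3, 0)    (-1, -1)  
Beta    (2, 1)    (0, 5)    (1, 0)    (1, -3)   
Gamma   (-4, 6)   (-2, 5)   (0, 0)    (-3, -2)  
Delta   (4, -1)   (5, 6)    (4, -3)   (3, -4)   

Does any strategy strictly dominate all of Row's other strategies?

A strategy is strictly dominant if it gives Row a strictly higher payoff than every other strategy, against every choice by the opponent.
Delta strictly dominates: vs Alpha: 4 > each of {1, 2, -4}; vs Beta: 5 > each of {-3, 0, -2}; vs Gamma: 4 > each of {3, 1, 0}; vs Delta: 3 > each of {-1, 1, -3}.

Delta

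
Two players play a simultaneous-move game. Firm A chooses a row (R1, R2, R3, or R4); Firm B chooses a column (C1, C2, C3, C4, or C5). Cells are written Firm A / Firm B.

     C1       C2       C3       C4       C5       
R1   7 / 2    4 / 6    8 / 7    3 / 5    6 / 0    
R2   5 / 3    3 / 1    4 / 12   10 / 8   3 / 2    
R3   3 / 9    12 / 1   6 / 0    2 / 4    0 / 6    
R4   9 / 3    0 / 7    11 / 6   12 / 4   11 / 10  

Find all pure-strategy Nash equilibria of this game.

A profile is a Nash equilibrium when each player is best-responding to the other.
Firm A's best responses — vs C1: R4 (payoff 9); vs C2: R3 (payoff 12); vs C3: R4 (payoff 11); vs C4: R4 (payoff 12); vs C5: R4 (payoff 11).
Firm B's best responses — vs R1: C3 (payoff 7); vs R2: C3 (payoff 12); vs R3: C1 (payoff 9); vs R4: C5 (payoff 10).
The only mutual best response is (R4, C5); neither player gains by switching there.

(R4, C5)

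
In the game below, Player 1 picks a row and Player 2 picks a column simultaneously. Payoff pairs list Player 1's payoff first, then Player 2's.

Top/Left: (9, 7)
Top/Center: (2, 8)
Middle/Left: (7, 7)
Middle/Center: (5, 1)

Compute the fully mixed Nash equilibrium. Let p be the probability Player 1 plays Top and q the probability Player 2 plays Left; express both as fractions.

p = 6/7, q = 3/5

Each player's mixing probability is pinned down by making the *other* player indifferent.
Player 2 indifferent between Left and Center: p·7 + (1−p)·7 = p·8 + (1−p)·1 ⟹ 7 + 0p = 1 + 7p ⟹ p = 6/7.
Player 1 indifferent between Top and Middle: q·9 + (1−q)·2 = q·7 + (1−q)·5 ⟹ 2 + 7q = 5 + 2q ⟹ q = 3/5.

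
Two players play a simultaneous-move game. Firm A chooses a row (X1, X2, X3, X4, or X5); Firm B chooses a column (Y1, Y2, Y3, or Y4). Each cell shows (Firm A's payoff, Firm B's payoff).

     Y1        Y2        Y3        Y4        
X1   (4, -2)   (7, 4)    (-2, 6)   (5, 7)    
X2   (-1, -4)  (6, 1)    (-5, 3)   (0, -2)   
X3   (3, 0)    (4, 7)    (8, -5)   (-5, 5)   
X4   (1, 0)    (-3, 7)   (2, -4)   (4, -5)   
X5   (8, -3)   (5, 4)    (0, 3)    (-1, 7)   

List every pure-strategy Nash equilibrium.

(X1, Y4)

A profile is a Nash equilibrium when each player is best-responding to the other.
Firm A's best responses — vs Y1: X5 (payoff 8); vs Y2: X1 (payoff 7); vs Y3: X3 (payoff 8); vs Y4: X1 (payoff 5).
Firm B's best responses — vs X1: Y4 (payoff 7); vs X2: Y3 (payoff 3); vs X3: Y2 (payoff 7); vs X4: Y2 (payoff 7); vs X5: Y4 (payoff 7).
The only mutual best response is (X1, Y4); neither player gains by switching there.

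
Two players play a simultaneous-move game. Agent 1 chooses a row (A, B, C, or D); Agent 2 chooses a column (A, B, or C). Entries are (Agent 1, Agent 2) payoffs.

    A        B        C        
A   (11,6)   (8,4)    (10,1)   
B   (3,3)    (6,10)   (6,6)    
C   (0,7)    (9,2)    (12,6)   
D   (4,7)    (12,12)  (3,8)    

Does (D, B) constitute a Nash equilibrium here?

Yes

Holding Agent 2 at B: Agent 1 gets 12 from D, versus 8 from A, 6 from B, 9 from C. No profitable deviation for Agent 1.
Holding Agent 1 at D: Agent 2 gets 12 from B, versus 7 from A, 8 from C. No profitable deviation for Agent 2 either.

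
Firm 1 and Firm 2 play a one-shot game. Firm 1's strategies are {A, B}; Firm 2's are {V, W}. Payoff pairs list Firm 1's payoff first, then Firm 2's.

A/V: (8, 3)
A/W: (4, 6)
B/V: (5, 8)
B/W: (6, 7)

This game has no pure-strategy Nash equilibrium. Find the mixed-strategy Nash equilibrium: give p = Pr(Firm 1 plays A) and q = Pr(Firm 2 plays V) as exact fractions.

p = 1/4, q = 2/5

In a mixed NE each player is indifferent between their pure strategies, so the opponent's mix sets the indifference.
Firm 2 indifferent between V and W: p·3 + (1−p)·8 = p·6 + (1−p)·7 ⟹ 8 + (-5)p = 7 + (-1)p ⟹ p = 1/4.
Firm 1 indifferent between A and B: q·8 + (1−q)·4 = q·5 + (1−q)·6 ⟹ 4 + 4q = 6 + (-1)q ⟹ q = 2/5.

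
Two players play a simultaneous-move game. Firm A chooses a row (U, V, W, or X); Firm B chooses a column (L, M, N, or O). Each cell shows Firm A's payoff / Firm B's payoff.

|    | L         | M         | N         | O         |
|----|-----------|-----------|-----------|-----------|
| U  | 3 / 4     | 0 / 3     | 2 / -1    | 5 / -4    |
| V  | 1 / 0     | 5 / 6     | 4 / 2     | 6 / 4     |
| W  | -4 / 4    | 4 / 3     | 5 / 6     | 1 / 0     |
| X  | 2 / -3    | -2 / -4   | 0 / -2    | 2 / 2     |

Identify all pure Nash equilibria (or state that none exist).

Check mutual best responses: a cell is a NE iff neither player can gain by unilaterally deviating.
Firm A's best responses — vs L: U (payoff 3); vs M: V (payoff 5); vs N: W (payoff 5); vs O: V (payoff 6).
Firm B's best responses — vs U: L (payoff 4); vs V: M (payoff 6); vs W: N (payoff 6); vs X: O (payoff 2).
Mutual best responses occur at (U, L), (V, M), and (W, N); at each, neither player gains by switching.

(U, L), (V, M), and (W, N)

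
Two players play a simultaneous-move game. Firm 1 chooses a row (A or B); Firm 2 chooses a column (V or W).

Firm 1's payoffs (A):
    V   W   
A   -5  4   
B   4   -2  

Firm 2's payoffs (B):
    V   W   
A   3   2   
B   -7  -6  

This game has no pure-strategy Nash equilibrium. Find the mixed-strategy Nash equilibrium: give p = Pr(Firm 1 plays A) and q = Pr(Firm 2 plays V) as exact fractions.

p = 1/2, q = 2/5

Each player's mixing probability is pinned down by making the *other* player indifferent.
Firm 2 indifferent between V and W: p·3 + (1−p)·(-7) = p·2 + (1−p)·(-6) ⟹ (-7) + 10p = (-6) + 8p ⟹ p = 1/2.
Firm 1 indifferent between A and B: q·(-5) + (1−q)·4 = q·4 + (1−q)·(-2) ⟹ 4 + (-9)q = (-2) + 6q ⟹ q = 2/5.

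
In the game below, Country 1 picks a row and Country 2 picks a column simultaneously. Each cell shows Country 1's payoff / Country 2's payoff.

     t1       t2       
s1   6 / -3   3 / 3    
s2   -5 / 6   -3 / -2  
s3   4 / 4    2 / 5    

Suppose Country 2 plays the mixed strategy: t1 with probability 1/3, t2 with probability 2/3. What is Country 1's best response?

Compute Country 1's expected payoff from each pure strategy against the given mix.
s1: (1/3)·6 + (2/3)·3 = 4
s2: (1/3)·(-5) + (2/3)·(-3) = -11/3
s3: (1/3)·4 + (2/3)·2 = 8/3
Highest expected payoff is 4, from s1.

s1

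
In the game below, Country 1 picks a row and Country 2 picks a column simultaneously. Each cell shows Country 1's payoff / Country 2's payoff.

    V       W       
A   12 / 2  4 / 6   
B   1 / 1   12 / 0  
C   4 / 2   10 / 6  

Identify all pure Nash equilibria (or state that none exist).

None

A profile is a Nash equilibrium when each player is best-responding to the other.
Country 1's best responses — vs V: A (payoff 12); vs W: B (payoff 12).
Country 2's best responses — vs A: W (payoff 6); vs B: V (payoff 1); vs C: W (payoff 6).
No cell has both players best-responding. For instance, Country 1's best reply to V is A, but against A Country 2 prefers W over V.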